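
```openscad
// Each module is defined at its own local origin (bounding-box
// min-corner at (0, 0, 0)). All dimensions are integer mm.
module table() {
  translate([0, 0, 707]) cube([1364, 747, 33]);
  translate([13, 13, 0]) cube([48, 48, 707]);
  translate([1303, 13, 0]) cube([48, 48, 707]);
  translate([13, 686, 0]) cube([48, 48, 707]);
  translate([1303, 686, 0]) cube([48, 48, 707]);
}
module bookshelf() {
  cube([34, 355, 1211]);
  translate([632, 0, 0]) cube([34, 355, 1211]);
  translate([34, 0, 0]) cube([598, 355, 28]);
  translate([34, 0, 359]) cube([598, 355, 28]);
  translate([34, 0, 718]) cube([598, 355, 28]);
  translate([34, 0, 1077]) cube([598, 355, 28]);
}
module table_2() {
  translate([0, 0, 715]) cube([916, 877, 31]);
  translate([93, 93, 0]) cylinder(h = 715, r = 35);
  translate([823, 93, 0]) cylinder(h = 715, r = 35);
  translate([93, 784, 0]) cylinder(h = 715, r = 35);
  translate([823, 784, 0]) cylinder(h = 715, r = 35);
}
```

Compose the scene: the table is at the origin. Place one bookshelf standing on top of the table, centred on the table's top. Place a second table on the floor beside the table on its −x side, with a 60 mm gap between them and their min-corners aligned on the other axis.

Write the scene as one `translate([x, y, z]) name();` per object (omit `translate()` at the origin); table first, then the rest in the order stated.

table();
translate([349, 196, 740]) bookshelf();
translate([-976, 0, 0]) table_2();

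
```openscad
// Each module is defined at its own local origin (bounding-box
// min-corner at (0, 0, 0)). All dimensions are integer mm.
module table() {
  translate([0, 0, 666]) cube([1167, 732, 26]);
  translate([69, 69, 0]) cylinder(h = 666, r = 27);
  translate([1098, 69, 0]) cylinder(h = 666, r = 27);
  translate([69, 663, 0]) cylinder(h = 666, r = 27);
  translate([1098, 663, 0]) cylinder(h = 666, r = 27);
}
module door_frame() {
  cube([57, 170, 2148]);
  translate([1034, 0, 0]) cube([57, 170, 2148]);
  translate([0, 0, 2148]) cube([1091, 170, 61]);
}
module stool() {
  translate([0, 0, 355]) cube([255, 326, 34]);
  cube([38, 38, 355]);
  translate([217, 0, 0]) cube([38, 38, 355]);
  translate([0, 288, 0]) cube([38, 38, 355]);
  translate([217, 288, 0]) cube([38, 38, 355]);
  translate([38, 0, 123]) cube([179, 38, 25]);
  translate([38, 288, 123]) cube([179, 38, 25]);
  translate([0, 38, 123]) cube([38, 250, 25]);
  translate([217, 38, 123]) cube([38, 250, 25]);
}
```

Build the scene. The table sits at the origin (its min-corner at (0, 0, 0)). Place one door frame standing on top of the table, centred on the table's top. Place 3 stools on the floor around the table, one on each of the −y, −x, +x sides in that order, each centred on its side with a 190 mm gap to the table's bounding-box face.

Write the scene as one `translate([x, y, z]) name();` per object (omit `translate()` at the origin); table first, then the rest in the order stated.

table();
translate([38, 281, 692]) door_frame();
translate([456, -516, 0]) stool();
translate([-445, 203, 0]) stool();
translate([1357, 203, 0]) stool();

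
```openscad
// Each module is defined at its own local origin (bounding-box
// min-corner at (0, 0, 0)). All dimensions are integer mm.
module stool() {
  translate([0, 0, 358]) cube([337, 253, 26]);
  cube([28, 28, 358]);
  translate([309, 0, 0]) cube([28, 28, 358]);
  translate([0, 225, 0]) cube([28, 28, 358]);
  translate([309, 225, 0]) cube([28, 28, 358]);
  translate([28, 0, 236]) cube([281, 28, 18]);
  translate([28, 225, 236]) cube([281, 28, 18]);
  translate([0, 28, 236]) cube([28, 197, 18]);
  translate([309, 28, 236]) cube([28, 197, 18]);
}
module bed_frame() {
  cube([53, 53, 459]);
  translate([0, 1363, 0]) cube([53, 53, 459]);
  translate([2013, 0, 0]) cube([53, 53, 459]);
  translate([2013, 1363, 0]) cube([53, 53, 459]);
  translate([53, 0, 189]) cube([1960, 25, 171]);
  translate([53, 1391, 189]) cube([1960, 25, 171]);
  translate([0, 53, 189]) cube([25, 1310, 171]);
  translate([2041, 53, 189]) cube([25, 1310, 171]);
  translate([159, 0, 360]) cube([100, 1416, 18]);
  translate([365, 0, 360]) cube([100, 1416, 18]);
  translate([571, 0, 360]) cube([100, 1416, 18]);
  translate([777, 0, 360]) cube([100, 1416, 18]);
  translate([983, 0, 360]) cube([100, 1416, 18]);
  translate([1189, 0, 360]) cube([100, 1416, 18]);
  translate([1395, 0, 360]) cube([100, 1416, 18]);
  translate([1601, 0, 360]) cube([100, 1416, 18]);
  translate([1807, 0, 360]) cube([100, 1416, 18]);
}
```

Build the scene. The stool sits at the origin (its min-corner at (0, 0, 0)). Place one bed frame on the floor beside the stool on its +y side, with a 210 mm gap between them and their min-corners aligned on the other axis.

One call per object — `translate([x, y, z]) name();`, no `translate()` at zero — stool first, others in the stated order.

stool();
translate([0, 463, 0]) bed_frame();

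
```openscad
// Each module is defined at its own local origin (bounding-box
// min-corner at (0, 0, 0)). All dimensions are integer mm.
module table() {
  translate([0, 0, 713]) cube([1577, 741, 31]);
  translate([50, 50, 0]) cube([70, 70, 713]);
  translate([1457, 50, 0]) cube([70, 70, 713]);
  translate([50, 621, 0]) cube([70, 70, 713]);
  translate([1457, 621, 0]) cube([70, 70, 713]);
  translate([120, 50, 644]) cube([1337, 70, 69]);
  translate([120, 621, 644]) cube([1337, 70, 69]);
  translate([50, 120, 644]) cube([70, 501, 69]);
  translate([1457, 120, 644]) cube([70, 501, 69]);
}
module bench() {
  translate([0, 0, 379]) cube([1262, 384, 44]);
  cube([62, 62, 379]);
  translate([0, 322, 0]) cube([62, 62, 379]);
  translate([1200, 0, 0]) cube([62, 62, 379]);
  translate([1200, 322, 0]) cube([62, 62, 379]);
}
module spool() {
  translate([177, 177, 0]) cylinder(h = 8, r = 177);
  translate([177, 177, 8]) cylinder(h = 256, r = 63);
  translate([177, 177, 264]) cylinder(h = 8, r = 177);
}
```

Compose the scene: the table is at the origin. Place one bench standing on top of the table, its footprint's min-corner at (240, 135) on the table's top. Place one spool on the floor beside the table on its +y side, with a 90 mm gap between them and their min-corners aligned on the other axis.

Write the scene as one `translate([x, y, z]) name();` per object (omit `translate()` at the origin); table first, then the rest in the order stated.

table();
translate([240, 135, 744]) bench();
translate([0, 831, 0]) spool();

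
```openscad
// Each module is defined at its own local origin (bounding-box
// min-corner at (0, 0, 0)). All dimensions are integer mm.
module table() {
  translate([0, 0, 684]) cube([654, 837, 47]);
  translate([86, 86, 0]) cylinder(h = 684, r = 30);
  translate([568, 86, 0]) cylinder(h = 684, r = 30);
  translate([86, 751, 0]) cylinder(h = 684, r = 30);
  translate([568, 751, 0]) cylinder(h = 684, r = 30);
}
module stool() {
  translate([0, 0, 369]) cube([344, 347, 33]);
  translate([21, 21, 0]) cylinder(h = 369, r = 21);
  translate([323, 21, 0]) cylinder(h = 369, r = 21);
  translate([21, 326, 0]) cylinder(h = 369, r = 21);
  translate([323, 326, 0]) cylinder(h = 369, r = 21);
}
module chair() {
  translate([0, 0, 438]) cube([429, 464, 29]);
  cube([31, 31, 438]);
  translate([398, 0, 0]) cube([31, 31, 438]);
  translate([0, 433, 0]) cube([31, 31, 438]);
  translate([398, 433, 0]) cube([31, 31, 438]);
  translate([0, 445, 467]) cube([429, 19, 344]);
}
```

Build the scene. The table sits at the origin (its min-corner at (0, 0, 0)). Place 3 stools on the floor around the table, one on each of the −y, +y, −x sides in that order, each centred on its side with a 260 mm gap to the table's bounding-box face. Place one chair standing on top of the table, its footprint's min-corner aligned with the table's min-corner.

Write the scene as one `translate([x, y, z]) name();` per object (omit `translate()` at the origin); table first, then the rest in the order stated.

table();
translate([155, -607, 0]) stool();
translate([155, 1097, 0]) stool();
translate([-604, 245, 0]) stool();
translate([0, 0, 731]) chair();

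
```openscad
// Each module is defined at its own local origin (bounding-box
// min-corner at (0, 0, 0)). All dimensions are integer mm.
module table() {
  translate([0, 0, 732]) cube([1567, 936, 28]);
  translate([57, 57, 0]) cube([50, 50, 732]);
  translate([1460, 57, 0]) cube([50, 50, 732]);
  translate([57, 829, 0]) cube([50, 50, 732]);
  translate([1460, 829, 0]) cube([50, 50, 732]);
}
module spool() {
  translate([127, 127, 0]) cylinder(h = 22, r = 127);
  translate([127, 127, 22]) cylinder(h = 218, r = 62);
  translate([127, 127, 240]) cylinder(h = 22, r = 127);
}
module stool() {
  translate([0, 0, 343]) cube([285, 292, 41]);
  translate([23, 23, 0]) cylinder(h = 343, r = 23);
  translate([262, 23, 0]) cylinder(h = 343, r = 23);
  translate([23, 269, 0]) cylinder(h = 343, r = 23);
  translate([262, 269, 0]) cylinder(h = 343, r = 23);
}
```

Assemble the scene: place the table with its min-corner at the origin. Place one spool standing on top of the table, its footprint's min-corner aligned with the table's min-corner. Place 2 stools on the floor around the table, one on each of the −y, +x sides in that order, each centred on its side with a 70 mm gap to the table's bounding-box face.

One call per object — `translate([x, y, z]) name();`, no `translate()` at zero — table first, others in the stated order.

table();
translate([0, 0, 760]) spool();
translate([641, -362, 0]) stool();
translate([1637, 322, 0]) stool();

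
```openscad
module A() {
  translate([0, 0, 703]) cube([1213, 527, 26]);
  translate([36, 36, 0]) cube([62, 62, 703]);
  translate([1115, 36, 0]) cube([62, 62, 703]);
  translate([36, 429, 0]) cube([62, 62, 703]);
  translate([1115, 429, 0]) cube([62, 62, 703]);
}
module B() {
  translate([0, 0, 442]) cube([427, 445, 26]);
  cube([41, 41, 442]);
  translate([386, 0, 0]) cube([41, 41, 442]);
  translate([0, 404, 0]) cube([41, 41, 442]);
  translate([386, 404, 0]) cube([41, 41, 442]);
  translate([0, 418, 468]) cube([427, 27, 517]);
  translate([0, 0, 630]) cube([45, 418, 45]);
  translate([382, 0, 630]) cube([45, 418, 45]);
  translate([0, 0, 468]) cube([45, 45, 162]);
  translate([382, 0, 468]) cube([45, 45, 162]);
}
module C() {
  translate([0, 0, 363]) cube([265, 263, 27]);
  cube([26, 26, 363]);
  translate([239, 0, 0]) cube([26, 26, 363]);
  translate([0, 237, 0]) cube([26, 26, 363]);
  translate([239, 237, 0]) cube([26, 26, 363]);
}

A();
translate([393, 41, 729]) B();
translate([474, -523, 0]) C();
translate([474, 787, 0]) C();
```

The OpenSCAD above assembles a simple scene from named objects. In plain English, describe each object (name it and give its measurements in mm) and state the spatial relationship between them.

A is a table: top 1213 mm (x) × 527 mm (y), 26 mm thick, upper face at z = 729 mm, on four 62×62 mm square legs, each inset 36 mm from the nearest pair of top edges, running from z = 0 to the bottom of the top.

B is a chair. The seat is a 427×445×26 mm slab with its top at z = 468 mm, on four 41×41 mm corner legs (flush with the seat edges, standing on z = 0). A flat backrest 27 mm thick, 517 mm tall, spans the full seat width and rises from the seat top along its +y edge, rear face flush with the rear of the seat. Two armrests of 45×45 mm section run along each side from the seat's front edge to the front of the backrest, top faces 207 mm above the seat top and outer faces flush with the seat's x-edges; a 45×45 mm post under the front of each armrest stands on the seat at the front corner.

C is a four-legged stool. The seat is 265×263 mm, 27 mm thick, top at z = 390 mm. It stands on four square legs, each 26×26 mm in cross-section, from z = 0 to the seat underside, each flush with a corner of the seat.

The chair is on top of the table, centred. Two stools sit around the table at the −y, +y sides.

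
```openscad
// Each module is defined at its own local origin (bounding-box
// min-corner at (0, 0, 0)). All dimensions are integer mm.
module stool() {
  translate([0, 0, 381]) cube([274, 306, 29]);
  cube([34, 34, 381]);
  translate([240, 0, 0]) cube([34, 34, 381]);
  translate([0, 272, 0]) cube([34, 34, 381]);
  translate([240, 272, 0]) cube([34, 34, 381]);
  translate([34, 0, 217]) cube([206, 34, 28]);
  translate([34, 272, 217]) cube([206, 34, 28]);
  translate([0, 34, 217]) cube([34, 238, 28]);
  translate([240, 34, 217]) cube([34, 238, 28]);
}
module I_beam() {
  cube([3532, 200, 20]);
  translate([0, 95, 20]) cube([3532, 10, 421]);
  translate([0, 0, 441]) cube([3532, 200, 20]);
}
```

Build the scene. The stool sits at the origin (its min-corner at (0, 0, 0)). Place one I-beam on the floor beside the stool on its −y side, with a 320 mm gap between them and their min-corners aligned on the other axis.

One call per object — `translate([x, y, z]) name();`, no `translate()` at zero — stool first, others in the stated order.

stool();
translate([0, -520, 0]) I_beam();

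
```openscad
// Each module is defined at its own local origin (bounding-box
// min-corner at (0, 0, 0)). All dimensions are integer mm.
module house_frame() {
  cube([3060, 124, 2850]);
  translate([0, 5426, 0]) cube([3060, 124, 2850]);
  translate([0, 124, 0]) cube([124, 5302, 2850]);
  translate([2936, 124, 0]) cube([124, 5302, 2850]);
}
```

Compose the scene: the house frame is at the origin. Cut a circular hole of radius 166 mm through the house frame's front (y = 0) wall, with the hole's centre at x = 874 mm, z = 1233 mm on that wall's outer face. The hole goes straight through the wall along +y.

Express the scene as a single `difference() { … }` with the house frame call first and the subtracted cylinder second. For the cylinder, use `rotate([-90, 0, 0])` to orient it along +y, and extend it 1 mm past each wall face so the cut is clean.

difference() {
  house_frame();
  translate([874, -1, 1233]) rotate([-90, 0, 0]) cylinder(h = 126, r = 166);
}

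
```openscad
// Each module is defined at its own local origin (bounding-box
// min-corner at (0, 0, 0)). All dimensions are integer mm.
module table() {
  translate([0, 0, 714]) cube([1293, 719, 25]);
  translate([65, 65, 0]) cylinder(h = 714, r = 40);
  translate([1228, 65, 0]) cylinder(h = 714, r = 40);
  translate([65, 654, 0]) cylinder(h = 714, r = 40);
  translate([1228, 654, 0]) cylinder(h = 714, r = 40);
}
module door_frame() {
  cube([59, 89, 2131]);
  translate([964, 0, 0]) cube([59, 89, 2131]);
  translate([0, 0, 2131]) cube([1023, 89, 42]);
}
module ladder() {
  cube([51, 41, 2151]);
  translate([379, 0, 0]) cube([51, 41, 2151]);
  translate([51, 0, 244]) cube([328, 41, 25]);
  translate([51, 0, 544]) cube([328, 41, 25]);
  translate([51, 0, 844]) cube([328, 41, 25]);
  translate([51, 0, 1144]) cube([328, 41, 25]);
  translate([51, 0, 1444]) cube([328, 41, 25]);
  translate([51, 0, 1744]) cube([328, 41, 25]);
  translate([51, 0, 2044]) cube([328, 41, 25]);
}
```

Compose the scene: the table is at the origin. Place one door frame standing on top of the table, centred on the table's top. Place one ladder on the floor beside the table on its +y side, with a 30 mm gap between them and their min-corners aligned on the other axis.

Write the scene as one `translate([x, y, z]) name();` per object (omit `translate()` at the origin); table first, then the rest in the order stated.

table();
translate([135, 315, 739]) door_frame();
translate([0, 749, 0]) ladder();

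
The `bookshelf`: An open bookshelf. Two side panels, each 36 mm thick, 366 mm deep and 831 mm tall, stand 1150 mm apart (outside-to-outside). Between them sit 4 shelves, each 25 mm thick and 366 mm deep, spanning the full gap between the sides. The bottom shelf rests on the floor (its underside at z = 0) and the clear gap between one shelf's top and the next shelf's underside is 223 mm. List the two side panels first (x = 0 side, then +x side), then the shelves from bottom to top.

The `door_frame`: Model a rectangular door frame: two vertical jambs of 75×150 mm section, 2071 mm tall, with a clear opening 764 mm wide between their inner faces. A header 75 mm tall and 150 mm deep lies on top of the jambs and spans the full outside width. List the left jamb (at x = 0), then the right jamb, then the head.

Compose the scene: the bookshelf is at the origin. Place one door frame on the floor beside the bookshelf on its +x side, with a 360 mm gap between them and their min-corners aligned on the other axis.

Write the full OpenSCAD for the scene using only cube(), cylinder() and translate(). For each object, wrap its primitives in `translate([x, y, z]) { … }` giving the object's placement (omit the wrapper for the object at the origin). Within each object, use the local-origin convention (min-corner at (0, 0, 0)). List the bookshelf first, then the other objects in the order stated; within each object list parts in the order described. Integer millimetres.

cube([36, 366, 831]);
translate([1114, 0, 0]) cube([36, 366, 831]);
translate([36, 0, 0]) cube([1078, 366, 25]);
translate([36, 0, 248]) cube([1078, 366, 25]);
translate([36, 0, 496]) cube([1078, 366, 25]);
translate([36, 0, 744]) cube([1078, 366, 25]);
translate([1510, 0, 0]) {
  cube([75, 150, 2071]);
  translate([839, 0, 0]) cube([75, 150, 2071]);
  translate([0, 0, 2071]) cube([914, 150, 75]);
}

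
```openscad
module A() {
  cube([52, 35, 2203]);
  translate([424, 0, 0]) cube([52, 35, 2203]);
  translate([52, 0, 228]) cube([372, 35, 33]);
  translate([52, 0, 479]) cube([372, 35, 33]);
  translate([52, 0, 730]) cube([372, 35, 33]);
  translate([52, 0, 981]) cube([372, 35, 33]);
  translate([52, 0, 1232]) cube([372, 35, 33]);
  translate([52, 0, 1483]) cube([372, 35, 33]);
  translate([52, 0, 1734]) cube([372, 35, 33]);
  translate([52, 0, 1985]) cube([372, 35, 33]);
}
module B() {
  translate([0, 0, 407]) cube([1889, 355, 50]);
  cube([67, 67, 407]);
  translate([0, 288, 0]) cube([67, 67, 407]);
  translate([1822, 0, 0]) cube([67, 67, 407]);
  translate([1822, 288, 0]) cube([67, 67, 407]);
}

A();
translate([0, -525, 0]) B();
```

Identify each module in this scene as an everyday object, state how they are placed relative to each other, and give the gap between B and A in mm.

A is a ladder. B is a bench. The bench is on the floor beside the ladder on its −y side. The gap between the bench and the ladder is 170 mm.

The bench's nearest face is 170 mm from the ladder's −y face.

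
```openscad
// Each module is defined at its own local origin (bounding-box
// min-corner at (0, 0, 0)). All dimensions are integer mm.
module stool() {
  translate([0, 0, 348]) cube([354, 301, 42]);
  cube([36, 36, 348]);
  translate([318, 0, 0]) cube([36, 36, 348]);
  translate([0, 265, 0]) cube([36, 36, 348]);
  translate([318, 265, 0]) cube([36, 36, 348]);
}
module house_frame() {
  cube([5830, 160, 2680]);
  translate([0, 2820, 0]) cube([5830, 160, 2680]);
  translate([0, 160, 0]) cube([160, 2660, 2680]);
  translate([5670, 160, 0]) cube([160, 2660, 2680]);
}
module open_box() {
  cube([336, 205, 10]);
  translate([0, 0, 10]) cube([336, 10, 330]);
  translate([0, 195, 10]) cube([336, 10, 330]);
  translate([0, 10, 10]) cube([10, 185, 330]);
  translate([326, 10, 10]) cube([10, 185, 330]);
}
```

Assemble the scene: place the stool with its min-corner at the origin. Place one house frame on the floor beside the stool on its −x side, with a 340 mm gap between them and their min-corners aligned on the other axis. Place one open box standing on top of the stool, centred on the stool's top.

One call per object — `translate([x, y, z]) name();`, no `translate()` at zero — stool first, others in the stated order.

stool();
translate([-6170, 0, 0]) house_frame();
translate([9, 48, 390]) open_box();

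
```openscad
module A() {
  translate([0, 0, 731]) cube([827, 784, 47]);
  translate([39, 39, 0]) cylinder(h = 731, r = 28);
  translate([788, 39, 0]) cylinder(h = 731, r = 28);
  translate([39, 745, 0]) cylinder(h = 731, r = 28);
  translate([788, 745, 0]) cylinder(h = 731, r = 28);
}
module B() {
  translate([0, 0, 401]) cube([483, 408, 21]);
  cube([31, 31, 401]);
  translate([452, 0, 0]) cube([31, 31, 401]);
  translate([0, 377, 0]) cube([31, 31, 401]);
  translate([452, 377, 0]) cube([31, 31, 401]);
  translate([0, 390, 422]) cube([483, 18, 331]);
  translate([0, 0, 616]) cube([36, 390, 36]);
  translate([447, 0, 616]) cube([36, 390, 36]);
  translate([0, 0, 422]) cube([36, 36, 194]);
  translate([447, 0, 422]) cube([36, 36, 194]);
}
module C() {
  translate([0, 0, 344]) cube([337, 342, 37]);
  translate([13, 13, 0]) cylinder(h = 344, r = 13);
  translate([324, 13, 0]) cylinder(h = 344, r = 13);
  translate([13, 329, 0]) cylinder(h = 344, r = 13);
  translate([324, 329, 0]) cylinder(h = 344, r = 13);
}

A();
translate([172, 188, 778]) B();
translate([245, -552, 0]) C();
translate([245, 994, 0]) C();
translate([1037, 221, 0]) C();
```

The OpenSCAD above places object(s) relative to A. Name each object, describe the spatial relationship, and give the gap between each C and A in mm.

A is a table. B is a chair. C is a stool. The chair is on top of the table, centred. Three stools sit around the table at the −y, +y, +x sides. The gap between each stool and the table is 210 mm.

Each stool's nearest face is 210 mm from the table's bounding box.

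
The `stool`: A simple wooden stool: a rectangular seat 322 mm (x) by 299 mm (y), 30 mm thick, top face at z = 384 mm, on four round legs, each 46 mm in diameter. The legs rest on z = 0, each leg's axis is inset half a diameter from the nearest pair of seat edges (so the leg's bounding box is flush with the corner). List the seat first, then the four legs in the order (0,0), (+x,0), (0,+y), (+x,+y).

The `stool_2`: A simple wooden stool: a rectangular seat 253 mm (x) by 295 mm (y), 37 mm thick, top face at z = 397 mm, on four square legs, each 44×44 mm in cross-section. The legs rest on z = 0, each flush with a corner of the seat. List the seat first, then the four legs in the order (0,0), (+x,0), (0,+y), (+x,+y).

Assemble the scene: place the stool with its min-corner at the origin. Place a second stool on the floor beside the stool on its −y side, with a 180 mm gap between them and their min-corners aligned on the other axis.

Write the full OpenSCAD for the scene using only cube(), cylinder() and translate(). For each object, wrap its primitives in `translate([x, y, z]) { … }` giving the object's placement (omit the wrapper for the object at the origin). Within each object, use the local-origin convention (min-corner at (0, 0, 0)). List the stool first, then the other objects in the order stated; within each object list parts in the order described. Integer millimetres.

translate([0, 0, 354]) cube([322, 299, 30]);
translate([23, 23, 0]) cylinder(h = 354, r = 23);
translate([299, 23, 0]) cylinder(h = 354, r = 23);
translate([23, 276, 0]) cylinder(h = 354, r = 23);
translate([299, 276, 0]) cylinder(h = 354, r = 23);
translate([0, -475, 0]) {
  translate([0, 0, 360]) cube([253, 295, 37]);
  cube([44, 44, 360]);
  translate([209, 0, 0]) cube([44, 44, 360]);
  translate([0, 251, 0]) cube([44, 44, 360]);
  translate([209, 251, 0]) cube([44, 44, 360]);
}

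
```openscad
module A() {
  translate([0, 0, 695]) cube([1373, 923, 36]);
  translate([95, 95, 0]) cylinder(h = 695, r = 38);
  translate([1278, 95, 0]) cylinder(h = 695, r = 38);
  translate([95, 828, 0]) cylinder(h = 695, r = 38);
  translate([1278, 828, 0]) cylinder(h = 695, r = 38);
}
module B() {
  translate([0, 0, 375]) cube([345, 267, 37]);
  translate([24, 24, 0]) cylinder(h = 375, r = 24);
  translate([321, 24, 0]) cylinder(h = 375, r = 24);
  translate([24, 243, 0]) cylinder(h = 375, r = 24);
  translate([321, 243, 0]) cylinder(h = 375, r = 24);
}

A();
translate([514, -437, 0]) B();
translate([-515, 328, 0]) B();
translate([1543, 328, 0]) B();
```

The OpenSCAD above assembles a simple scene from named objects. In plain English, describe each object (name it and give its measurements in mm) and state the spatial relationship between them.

A is a table with a 1373×923 mm rectangular top, 36 mm thick, top surface at z = 731 mm, supported by four round legs of 76 mm diameter, each leg's bounding box inset 57 mm from the nearest pair of top edges, running from the floor.

B is a four-legged stool. The seat is a 345×267×37 mm slab whose top surface is at z = 412 mm; four round legs, each 48 mm in diameter, run from the floor (z = 0) to the underside of the seat, each leg's axis is inset half a diameter from the nearest pair of seat edges (so the leg's bounding box is flush with the corner).

Three stools sit around the table at the −y, −x, +x sides.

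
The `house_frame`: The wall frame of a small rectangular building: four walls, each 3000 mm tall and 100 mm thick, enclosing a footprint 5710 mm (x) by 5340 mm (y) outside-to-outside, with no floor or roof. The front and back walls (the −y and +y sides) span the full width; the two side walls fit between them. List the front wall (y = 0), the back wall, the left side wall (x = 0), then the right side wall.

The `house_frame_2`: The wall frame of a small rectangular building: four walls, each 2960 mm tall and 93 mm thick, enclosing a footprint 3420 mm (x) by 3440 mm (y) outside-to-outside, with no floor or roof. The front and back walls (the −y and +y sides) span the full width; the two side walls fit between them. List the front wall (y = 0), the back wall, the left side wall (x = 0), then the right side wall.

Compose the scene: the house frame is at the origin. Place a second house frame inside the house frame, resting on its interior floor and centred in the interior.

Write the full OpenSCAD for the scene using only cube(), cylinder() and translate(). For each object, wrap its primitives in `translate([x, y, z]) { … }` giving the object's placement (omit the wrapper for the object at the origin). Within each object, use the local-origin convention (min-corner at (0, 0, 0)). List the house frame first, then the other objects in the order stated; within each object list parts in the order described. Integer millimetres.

cube([5710, 100, 3000]);
translate([0, 5240, 0]) cube([5710, 100, 3000]);
translate([0, 100, 0]) cube([100, 5140, 3000]);
translate([5610, 100, 0]) cube([100, 5140, 3000]);
translate([1145, 950, 0]) {
  cube([3420, 93, 2960]);
  translate([0, 3347, 0]) cube([3420, 93, 2960]);
  translate([0, 93, 0]) cube([93, 3254, 2960]);
  translate([3327, 93, 0]) cube([93, 3254, 2960]);
}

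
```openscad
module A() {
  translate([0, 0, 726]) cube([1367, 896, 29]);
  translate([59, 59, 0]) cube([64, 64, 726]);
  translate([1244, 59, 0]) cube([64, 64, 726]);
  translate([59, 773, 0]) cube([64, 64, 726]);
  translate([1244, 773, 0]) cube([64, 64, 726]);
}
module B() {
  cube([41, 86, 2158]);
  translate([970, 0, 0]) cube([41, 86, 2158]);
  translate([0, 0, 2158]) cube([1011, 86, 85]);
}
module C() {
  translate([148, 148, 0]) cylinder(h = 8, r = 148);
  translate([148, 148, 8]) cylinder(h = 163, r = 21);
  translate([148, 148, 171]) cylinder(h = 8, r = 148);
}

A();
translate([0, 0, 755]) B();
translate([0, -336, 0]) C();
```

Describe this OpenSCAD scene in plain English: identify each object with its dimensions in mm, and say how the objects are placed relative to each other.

A is a table with a 1367×896 mm rectangular top, 29 mm thick, top surface at z = 755 mm, supported by four 64×64 mm square legs, each inset 59 mm from the nearest pair of top edges, running from the floor.

B is a rectangular door frame: two vertical jambs of 41×86 mm section, 2158 mm tall, with a clear opening 929 mm wide between their inner faces. A header 85 mm tall and 86 mm deep lies on top of the jambs and spans the full outside width.

C is a spool: two coaxial disc flanges of radius 148 mm and thickness 8 mm, joined by a core cylinder of radius 21 mm and height 163 mm. The lower flange rests on z = 0 and the three cylinders share a vertical axis.

The door frame is on top of the table. The spool is on the floor beside the table on its −y side.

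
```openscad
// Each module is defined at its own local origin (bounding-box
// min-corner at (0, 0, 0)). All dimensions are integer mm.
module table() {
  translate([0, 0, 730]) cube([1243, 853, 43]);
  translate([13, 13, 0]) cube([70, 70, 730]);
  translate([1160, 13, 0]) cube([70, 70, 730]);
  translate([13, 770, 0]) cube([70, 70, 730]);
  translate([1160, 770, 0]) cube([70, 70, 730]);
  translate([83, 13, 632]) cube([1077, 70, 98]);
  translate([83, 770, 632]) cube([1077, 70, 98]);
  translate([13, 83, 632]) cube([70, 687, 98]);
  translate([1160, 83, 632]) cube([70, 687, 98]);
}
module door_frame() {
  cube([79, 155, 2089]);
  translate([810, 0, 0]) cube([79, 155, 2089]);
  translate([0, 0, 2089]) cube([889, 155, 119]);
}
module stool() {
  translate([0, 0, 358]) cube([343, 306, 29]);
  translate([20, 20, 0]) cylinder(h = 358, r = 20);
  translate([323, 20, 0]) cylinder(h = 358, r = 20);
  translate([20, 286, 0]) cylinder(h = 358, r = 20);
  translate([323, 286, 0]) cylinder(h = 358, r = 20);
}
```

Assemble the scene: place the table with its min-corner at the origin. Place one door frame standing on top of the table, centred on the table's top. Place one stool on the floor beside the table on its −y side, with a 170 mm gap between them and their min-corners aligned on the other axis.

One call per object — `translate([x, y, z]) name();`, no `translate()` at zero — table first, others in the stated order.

table();
translate([177, 349, 773]) door_frame();
translate([0, -476, 0]) stool();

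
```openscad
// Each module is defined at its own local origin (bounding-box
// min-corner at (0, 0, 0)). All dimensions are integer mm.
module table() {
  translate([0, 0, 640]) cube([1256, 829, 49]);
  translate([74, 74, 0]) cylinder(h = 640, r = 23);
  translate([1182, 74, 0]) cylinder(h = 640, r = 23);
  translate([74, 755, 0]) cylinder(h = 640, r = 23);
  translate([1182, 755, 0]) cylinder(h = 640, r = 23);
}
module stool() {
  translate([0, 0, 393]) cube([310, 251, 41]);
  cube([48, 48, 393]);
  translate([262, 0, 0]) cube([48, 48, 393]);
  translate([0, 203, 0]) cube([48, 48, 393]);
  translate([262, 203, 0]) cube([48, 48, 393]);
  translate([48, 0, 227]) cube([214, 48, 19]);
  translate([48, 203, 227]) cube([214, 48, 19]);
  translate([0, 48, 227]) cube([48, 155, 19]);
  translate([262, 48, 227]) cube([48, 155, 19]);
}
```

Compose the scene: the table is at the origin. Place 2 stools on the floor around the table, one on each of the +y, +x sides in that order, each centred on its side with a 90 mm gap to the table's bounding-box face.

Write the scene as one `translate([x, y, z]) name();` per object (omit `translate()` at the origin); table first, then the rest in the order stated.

table();
translate([473, 919, 0]) stool();
translate([1346, 289, 0]) stool();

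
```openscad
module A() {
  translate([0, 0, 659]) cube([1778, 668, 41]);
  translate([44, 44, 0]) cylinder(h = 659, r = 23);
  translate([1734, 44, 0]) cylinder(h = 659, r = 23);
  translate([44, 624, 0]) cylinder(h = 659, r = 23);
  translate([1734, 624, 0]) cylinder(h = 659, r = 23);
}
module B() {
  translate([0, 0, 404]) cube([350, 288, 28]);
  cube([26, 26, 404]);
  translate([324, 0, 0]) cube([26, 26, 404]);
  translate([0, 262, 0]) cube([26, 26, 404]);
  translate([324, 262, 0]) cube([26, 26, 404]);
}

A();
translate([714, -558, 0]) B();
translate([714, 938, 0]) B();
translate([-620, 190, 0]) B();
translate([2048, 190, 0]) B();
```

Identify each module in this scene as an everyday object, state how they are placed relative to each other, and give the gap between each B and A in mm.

A is a table. B is a stool. Four stools sit around the table at the −y, +y, −x, +x sides. The gap between each stool and the table is 270 mm.

Each stool's nearest face is 270 mm from the table's bounding box.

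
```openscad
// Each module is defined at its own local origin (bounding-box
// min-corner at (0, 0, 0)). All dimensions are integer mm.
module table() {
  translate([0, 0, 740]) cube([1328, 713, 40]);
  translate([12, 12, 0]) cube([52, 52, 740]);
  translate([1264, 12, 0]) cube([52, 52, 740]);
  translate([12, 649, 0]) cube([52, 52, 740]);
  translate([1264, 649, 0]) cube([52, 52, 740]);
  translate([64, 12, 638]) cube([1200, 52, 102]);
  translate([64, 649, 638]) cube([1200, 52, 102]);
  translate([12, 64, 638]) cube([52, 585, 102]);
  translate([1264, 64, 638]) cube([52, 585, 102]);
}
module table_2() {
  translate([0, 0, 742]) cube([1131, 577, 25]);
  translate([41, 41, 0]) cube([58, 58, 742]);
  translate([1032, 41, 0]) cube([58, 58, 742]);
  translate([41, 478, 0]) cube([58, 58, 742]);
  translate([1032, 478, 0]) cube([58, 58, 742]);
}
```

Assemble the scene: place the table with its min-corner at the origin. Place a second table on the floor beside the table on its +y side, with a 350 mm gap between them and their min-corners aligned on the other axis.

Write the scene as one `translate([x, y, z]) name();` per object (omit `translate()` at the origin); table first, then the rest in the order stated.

table();
translate([0, 1063, 0]) table_2();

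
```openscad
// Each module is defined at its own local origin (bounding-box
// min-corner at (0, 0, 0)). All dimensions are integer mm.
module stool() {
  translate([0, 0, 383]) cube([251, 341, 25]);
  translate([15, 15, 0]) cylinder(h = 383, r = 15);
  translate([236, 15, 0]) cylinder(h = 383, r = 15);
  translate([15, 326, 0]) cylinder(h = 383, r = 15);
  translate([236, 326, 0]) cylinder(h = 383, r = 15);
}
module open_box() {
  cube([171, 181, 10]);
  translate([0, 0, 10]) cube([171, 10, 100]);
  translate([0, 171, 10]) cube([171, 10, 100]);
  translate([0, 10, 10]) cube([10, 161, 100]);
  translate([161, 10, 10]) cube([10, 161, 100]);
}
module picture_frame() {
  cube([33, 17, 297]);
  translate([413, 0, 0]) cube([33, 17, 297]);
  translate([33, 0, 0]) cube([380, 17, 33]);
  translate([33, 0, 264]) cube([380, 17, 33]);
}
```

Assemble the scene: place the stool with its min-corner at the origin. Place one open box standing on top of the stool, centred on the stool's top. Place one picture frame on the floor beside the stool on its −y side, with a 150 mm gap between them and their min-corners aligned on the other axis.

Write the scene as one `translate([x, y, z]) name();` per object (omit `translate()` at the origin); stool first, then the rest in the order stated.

stool();
translate([40, 80, 408]) open_box();
translate([0, -167, 0]) picture_frame();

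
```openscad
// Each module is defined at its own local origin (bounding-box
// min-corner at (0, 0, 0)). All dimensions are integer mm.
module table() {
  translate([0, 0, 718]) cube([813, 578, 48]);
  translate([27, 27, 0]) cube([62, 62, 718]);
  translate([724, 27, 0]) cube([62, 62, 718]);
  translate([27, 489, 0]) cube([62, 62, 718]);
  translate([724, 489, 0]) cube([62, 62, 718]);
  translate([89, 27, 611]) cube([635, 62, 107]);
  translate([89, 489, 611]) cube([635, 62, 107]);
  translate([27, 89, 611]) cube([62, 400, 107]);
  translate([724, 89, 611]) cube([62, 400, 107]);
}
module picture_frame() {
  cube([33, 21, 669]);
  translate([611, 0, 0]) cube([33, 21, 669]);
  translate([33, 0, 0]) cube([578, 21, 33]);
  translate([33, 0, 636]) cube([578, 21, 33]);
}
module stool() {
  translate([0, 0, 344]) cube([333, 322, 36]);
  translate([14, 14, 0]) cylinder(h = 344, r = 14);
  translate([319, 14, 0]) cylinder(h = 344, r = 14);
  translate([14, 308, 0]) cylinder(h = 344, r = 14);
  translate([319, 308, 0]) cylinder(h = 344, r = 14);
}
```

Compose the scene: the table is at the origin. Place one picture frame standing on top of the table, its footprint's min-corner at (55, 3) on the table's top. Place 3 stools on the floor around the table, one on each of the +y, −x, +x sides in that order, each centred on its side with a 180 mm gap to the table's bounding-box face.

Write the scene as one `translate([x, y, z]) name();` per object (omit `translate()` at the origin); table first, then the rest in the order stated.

table();
translate([55, 3, 766]) picture_frame();
translate([240, 758, 0]) stool();
translate([-513, 128, 0]) stool();
translate([993, 128, 0]) stool();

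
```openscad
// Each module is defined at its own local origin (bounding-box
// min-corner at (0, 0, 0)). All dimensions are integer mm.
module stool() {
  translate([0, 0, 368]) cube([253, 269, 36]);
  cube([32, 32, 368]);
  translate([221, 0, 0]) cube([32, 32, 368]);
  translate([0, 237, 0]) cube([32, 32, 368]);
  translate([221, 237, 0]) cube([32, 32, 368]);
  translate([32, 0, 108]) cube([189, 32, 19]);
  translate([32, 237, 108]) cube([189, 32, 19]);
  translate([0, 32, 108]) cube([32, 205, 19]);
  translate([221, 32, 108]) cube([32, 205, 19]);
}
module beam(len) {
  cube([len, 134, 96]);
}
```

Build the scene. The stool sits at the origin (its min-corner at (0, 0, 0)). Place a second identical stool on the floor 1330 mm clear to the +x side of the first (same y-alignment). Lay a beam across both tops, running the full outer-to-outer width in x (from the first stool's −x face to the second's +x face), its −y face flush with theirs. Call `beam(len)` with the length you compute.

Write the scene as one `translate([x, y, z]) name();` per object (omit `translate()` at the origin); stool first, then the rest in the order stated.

stool();
translate([1583, 0, 0]) stool();
translate([0, 0, 404]) beam(1836);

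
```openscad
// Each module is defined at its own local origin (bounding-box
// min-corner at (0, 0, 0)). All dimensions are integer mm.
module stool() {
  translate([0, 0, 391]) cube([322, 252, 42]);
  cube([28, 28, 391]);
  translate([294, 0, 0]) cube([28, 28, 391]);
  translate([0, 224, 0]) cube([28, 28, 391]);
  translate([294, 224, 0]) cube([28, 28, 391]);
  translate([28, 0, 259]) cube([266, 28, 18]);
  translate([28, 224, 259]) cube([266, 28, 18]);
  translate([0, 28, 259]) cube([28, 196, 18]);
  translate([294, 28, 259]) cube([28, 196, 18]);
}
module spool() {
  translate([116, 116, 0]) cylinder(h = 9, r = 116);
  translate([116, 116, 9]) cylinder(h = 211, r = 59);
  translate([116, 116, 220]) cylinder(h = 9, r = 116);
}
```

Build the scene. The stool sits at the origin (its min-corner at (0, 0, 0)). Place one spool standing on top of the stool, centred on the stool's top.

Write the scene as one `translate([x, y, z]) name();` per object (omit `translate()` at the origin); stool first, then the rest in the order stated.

stool();
translate([45, 10, 433]) spool();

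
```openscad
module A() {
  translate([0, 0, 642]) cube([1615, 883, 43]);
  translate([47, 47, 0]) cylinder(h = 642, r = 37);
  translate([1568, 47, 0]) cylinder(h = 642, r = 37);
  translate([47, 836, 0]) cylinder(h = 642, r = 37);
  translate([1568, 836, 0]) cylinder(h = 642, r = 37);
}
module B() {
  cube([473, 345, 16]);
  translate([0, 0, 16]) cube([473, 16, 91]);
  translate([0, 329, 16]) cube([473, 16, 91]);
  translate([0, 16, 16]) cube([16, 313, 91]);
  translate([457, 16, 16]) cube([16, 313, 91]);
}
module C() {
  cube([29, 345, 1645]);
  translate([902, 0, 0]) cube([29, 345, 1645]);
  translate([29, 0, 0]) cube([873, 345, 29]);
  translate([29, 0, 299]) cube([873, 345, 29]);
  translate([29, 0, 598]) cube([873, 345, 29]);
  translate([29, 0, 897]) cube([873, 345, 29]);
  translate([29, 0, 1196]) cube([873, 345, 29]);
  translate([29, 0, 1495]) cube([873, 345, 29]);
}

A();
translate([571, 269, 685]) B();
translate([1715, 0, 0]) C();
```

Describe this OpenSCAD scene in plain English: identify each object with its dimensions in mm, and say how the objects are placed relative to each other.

A is a rectangular dining table. The top is 1615×883×43 mm with its upper surface at z = 685 mm. It stands on four round legs of 74 mm diameter, each leg's bounding box inset 10 mm from the nearest pair of top edges, running from the floor to the underside of the top.

B is an open-topped rectangular box: outside dimensions 473×345×107 mm, with a uniform wall and base thickness of 16 mm. The base is a full 473×345 slab on the floor; four walls sit on top of the base. The front and back walls (the −y and +y sides) span the full width; the two side walls fit between them.

C is an open bookshelf. Two side panels, each 29 mm thick, 345 mm deep and 1645 mm tall, stand 931 mm apart (outside-to-outside). Between them sit 6 shelves, each 29 mm thick and 345 mm deep, spanning the full gap between the sides. The bottom shelf rests on the floor (its underside at z = 0) and the clear gap between one shelf's top and the next shelf's underside is 270 mm.

The open box is on top of the table, centred. The bookshelf is on the floor beside the table on its +x side.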